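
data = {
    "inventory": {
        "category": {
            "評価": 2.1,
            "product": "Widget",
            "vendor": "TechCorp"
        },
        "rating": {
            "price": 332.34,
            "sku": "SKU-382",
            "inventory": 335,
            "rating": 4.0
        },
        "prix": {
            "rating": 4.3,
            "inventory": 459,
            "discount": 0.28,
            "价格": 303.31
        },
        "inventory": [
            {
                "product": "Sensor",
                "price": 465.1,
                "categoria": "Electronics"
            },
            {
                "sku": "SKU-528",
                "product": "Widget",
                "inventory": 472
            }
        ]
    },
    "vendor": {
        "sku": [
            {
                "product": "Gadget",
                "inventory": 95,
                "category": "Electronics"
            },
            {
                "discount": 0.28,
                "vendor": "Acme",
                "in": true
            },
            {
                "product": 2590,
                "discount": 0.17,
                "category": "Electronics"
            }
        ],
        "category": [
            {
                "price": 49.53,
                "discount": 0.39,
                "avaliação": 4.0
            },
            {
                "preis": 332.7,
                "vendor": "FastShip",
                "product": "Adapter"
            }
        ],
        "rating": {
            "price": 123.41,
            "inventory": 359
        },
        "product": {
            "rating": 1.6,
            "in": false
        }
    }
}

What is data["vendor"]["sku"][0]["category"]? "Electronics"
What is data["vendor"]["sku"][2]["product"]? 2590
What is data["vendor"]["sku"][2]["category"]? "Electronics"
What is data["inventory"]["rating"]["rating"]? 4.0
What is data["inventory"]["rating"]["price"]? 332.34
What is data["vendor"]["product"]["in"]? False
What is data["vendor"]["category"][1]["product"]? "Adapter"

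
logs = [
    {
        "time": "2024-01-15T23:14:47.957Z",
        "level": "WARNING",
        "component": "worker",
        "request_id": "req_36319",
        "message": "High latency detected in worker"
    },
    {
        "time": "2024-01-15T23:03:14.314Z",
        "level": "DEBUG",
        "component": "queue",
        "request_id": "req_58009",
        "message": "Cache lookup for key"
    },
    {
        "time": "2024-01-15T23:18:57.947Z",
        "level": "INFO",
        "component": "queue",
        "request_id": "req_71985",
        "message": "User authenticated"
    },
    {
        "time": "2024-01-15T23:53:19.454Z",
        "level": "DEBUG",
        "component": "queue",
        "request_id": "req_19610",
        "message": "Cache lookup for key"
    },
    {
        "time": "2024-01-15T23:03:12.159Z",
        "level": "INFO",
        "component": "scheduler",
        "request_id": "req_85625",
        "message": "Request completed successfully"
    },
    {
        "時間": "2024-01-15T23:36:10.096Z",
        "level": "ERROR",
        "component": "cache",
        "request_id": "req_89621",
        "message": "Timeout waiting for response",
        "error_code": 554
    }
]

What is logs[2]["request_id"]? "req_71985"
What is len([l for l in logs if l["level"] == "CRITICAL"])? 0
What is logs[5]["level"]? "ERROR"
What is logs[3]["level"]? "DEBUG"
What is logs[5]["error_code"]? 554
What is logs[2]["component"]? "queue"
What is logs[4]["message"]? "Request completed successfully"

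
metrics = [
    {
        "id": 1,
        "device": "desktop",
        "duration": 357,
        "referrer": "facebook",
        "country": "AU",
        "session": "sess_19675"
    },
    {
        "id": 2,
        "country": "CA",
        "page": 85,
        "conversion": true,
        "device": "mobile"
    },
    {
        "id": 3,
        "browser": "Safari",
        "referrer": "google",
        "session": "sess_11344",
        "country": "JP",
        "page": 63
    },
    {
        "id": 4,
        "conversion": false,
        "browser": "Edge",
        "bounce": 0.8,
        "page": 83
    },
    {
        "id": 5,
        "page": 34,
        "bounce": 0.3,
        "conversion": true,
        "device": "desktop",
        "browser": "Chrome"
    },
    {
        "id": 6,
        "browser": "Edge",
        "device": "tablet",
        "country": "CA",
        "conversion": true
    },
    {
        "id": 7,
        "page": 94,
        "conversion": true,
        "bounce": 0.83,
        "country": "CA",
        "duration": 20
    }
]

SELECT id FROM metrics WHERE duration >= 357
[1]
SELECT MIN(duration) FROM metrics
20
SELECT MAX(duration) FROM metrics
357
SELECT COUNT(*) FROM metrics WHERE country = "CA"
3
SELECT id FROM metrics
[1, 2, 3, 4, 5, 6, 7]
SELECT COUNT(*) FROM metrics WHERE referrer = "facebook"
1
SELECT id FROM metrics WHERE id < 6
[1, 2, 3, 4, 5]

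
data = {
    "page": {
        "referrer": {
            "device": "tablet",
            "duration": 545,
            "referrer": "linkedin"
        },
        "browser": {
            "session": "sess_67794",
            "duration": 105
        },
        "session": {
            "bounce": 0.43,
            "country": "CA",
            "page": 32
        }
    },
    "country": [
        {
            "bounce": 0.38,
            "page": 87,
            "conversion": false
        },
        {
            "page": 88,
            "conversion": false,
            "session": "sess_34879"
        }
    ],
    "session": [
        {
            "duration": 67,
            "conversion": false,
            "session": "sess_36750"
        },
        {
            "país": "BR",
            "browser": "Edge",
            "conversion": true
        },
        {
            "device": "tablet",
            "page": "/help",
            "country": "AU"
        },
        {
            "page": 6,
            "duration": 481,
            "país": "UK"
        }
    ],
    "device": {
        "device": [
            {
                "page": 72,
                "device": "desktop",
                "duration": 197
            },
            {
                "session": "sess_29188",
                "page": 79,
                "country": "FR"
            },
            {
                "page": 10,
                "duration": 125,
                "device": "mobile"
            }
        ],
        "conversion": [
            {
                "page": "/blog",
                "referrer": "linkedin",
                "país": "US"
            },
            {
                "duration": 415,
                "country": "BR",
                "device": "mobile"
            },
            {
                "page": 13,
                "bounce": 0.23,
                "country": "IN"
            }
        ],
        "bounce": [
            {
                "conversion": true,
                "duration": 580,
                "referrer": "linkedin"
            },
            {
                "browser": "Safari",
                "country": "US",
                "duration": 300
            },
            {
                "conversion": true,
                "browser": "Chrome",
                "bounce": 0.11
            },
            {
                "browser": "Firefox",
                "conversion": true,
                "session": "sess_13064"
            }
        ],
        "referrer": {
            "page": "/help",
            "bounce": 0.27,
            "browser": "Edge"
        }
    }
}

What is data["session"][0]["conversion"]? False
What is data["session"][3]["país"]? "UK"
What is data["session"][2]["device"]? "tablet"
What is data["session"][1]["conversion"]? True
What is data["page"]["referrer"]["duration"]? 545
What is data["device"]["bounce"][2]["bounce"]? 0.11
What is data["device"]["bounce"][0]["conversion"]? True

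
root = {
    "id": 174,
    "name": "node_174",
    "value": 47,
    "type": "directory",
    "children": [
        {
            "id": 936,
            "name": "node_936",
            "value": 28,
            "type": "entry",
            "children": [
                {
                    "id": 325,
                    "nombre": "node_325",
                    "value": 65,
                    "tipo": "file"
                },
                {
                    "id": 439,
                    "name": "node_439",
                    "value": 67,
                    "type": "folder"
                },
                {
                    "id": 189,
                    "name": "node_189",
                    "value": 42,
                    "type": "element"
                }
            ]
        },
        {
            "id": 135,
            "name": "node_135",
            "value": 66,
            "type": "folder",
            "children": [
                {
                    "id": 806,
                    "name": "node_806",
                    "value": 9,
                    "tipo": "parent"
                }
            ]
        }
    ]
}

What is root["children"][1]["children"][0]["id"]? 806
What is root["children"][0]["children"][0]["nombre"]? "node_325"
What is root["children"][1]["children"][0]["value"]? 9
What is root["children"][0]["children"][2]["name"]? "node_189"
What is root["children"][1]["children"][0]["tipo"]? "parent"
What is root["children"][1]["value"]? 66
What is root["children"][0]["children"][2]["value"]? 42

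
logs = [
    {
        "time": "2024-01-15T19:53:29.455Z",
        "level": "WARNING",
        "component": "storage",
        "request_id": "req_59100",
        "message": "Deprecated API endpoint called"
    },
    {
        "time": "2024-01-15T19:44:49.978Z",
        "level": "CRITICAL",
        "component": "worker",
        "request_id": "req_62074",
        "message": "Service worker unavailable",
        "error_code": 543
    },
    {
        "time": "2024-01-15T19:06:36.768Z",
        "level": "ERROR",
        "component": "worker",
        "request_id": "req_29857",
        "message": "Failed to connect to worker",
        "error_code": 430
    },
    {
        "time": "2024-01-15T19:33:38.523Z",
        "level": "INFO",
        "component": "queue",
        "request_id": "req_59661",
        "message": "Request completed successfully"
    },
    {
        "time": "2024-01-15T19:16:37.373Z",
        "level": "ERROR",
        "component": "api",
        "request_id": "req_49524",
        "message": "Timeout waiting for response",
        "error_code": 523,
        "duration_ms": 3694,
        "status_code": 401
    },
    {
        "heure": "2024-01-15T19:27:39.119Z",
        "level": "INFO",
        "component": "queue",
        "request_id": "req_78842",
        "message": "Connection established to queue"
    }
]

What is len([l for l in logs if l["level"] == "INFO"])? 2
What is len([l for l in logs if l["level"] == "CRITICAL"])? 1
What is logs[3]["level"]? "INFO"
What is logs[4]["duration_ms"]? 3694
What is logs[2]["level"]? "ERROR"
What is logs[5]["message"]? "Connection established to queue"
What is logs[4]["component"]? "api"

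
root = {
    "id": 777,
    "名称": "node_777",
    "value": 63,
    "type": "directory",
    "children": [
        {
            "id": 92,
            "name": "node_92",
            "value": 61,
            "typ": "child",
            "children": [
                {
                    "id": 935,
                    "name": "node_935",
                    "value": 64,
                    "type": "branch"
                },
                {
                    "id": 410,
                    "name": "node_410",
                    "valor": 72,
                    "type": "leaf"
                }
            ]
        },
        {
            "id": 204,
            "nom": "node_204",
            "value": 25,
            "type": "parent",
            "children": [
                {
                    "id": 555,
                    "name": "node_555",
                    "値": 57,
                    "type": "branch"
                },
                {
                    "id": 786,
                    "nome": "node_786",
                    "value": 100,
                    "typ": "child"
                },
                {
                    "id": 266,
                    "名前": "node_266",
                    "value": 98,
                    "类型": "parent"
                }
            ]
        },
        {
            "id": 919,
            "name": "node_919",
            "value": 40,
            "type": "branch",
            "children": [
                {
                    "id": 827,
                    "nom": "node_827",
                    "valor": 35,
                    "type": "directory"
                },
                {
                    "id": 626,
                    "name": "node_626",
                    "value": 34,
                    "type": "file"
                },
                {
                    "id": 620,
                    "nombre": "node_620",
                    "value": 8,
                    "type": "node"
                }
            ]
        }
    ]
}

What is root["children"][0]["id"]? 92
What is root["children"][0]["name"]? "node_92"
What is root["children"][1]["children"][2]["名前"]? "node_266"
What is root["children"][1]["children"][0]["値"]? 57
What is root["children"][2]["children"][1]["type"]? "file"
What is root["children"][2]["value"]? 40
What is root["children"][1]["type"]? "parent"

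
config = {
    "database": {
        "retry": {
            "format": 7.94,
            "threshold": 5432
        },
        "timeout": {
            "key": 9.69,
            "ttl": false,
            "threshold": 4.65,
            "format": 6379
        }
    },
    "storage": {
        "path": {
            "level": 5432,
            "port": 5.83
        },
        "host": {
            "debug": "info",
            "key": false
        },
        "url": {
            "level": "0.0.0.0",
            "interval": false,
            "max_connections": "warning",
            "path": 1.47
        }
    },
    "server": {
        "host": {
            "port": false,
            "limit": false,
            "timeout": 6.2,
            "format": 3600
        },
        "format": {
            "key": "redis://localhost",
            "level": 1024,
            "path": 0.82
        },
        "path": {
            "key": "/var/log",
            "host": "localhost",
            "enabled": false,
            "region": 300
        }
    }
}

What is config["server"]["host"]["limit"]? False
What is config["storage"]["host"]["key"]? False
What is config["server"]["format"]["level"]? 1024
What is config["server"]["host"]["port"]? False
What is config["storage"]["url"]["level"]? "0.0.0.0"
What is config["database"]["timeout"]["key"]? 9.69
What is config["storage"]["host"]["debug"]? "info"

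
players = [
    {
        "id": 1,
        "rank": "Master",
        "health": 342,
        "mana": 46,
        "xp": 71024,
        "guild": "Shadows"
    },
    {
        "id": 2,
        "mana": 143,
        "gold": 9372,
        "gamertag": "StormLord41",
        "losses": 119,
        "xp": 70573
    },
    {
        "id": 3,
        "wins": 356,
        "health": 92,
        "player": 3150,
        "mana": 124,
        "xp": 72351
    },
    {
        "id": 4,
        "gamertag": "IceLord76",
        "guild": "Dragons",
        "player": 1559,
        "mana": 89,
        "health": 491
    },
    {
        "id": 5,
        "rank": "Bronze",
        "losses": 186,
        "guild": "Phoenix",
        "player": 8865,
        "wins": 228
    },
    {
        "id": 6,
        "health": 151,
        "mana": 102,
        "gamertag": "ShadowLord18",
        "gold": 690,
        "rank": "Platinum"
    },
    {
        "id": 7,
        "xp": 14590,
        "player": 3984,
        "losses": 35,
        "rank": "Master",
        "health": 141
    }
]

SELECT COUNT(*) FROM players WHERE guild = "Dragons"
1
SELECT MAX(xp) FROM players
72351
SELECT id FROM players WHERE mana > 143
[]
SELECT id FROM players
[1, 2, 3, 4, 5, 6, 7]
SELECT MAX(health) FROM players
491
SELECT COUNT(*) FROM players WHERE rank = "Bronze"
1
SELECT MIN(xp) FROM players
14590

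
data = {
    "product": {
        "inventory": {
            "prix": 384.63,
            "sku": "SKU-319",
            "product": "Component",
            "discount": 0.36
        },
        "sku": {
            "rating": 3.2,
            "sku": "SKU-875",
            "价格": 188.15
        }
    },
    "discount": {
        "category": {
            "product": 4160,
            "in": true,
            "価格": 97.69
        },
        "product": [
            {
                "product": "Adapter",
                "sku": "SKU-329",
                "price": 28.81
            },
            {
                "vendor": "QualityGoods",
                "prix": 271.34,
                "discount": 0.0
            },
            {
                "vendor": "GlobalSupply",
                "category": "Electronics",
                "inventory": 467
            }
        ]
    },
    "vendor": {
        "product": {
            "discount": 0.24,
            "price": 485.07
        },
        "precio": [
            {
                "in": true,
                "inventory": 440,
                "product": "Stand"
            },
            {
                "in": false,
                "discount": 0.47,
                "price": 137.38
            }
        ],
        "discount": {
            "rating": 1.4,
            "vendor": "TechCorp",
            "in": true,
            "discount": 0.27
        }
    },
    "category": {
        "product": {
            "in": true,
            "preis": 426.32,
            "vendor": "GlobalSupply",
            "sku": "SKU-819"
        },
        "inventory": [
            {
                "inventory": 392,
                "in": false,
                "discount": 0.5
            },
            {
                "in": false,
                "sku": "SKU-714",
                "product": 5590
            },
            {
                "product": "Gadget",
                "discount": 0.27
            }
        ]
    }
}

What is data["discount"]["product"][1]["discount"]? 0.0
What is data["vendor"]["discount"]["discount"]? 0.27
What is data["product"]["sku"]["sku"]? "SKU-875"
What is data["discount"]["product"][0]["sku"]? "SKU-329"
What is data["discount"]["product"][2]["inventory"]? 467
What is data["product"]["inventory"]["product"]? "Component"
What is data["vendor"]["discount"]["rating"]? 1.4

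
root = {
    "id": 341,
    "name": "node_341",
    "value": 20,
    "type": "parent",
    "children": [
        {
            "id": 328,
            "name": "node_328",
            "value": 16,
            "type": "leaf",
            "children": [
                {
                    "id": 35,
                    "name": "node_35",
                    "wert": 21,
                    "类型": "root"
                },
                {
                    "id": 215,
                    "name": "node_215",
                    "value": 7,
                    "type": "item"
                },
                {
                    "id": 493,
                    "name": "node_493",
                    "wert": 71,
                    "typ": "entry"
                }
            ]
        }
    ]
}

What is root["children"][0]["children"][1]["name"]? "node_215"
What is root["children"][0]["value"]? 16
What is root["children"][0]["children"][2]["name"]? "node_493"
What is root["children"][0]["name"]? "node_328"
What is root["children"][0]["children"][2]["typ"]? "entry"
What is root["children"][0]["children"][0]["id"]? 35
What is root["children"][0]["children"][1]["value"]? 7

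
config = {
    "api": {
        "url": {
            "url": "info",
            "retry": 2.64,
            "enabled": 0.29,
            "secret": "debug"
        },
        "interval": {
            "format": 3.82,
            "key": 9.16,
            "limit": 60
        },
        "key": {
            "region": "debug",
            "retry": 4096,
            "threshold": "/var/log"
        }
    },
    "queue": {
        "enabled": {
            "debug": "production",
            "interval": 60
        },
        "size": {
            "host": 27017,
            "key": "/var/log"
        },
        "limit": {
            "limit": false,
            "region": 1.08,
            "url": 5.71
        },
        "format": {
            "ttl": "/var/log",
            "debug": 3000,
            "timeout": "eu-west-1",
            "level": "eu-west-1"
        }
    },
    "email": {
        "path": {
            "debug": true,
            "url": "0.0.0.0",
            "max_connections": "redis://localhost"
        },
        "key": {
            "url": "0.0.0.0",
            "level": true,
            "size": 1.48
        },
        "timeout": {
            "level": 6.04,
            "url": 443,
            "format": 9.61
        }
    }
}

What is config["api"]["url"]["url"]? "info"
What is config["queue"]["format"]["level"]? "eu-west-1"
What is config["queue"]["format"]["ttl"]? "/var/log"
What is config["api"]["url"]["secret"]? "debug"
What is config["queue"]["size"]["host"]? 27017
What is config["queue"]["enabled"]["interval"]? 60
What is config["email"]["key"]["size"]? 1.48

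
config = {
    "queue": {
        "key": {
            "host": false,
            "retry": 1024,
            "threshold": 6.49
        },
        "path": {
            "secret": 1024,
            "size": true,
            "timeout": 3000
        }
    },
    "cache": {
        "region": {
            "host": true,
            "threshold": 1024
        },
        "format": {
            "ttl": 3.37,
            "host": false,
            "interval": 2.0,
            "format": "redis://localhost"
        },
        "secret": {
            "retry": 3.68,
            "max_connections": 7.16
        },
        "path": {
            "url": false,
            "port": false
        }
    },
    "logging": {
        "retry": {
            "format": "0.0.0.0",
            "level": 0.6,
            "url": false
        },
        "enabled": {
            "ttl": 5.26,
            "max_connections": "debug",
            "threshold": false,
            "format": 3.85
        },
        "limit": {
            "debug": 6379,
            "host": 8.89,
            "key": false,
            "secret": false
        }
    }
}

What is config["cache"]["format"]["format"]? "redis://localhost"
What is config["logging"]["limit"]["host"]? 8.89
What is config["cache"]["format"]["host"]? False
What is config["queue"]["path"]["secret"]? 1024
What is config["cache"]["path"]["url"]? False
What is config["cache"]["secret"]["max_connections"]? 7.16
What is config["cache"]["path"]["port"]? False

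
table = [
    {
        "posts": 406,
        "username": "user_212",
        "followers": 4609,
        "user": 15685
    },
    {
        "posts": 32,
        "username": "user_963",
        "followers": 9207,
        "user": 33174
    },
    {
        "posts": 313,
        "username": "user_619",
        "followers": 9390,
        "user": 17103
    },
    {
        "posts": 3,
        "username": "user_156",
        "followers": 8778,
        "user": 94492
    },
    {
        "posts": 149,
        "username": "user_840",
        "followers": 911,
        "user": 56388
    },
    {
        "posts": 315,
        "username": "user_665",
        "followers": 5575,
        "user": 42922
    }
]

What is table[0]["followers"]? 4609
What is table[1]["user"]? 33174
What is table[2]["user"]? 17103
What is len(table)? 6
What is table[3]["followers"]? 8778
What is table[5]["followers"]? 5575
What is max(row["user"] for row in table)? 94492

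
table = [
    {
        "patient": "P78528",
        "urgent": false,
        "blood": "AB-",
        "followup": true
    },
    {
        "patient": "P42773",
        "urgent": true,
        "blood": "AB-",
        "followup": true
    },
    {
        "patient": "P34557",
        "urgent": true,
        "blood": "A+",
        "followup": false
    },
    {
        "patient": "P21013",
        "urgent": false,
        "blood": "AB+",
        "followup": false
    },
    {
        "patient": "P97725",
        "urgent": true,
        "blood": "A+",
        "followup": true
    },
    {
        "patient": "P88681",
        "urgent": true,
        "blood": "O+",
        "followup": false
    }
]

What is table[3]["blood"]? "AB+"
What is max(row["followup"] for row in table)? True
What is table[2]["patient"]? "P34557"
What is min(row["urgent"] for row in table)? False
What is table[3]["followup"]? False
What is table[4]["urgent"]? True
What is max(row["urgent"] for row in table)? True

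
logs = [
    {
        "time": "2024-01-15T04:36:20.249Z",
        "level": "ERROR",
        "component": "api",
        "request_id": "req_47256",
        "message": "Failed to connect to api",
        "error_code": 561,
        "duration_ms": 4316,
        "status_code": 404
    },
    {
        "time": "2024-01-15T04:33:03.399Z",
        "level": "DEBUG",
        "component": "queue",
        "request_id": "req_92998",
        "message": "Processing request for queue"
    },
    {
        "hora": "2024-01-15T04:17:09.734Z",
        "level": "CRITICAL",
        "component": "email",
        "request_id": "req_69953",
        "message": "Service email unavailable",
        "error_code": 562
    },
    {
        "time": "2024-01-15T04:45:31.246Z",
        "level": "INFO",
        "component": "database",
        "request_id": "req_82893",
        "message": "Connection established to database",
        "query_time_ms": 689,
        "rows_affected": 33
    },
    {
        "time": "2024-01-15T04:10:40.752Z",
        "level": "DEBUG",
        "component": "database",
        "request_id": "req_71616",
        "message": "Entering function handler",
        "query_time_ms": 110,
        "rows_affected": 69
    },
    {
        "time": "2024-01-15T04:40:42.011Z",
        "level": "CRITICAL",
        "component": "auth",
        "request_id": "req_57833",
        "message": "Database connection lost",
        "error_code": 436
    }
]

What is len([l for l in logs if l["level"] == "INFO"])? 1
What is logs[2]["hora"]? "2024-01-15T04:17:09.734Z"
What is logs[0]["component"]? "api"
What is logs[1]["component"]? "queue"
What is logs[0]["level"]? "ERROR"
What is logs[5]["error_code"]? 436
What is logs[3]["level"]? "INFO"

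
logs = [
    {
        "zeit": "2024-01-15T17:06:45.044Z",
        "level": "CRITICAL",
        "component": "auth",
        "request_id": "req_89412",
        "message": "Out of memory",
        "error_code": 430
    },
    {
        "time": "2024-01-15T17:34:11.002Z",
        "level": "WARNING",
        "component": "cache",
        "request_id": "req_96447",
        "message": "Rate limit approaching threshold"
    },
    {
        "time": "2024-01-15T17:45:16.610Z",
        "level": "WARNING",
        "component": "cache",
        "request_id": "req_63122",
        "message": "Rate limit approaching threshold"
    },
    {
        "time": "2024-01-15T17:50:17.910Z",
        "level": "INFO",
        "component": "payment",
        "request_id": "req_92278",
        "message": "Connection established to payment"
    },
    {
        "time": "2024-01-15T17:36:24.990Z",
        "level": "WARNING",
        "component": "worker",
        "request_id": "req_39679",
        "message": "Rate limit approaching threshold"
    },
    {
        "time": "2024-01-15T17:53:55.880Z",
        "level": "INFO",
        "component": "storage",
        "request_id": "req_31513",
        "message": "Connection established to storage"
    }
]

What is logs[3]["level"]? "INFO"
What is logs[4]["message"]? "Rate limit approaching threshold"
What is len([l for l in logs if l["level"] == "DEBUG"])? 0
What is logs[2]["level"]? "WARNING"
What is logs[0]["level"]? "CRITICAL"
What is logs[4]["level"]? "WARNING"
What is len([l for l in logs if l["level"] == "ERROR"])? 0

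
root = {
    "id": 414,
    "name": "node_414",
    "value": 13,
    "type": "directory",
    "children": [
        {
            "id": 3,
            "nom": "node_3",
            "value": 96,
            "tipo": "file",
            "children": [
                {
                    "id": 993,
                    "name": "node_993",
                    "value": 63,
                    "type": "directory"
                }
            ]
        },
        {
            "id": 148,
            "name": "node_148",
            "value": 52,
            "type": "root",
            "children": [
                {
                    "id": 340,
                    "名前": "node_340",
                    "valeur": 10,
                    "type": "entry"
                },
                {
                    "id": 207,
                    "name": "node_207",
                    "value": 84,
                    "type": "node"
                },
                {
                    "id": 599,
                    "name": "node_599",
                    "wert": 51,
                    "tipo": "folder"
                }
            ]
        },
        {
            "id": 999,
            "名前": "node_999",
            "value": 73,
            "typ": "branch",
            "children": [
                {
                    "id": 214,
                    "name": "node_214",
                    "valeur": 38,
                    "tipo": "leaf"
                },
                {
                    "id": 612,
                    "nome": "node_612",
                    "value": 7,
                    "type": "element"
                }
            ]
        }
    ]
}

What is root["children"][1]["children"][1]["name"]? "node_207"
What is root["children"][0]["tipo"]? "file"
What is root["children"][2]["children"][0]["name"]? "node_214"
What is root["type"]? "directory"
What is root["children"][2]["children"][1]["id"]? 612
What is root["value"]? 13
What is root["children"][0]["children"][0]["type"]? "directory"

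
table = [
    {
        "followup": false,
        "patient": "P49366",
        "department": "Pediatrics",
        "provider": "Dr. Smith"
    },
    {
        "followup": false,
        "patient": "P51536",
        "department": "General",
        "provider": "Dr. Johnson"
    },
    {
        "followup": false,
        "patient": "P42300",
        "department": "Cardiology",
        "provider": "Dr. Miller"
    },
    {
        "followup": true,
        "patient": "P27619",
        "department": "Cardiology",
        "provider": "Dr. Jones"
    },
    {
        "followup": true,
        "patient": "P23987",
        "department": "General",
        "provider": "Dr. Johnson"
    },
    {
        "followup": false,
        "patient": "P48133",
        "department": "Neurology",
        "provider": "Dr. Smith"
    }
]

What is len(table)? 6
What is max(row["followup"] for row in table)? True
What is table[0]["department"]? "Pediatrics"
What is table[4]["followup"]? True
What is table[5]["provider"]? "Dr. Smith"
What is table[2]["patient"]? "P42300"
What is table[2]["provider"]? "Dr. Miller"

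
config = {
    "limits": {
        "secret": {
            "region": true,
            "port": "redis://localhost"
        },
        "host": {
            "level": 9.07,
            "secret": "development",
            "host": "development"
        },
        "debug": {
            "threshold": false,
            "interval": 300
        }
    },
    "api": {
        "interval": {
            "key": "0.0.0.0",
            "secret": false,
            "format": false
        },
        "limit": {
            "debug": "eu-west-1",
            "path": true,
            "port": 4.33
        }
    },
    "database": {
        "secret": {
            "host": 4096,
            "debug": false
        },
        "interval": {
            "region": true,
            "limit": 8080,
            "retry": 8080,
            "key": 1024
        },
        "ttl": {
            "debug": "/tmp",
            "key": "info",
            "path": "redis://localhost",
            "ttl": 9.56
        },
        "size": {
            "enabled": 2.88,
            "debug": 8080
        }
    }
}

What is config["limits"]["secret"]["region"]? True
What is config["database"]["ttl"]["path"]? "redis://localhost"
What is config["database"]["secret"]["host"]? 4096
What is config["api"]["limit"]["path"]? True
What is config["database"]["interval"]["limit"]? 8080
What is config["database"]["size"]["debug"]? 8080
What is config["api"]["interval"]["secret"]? False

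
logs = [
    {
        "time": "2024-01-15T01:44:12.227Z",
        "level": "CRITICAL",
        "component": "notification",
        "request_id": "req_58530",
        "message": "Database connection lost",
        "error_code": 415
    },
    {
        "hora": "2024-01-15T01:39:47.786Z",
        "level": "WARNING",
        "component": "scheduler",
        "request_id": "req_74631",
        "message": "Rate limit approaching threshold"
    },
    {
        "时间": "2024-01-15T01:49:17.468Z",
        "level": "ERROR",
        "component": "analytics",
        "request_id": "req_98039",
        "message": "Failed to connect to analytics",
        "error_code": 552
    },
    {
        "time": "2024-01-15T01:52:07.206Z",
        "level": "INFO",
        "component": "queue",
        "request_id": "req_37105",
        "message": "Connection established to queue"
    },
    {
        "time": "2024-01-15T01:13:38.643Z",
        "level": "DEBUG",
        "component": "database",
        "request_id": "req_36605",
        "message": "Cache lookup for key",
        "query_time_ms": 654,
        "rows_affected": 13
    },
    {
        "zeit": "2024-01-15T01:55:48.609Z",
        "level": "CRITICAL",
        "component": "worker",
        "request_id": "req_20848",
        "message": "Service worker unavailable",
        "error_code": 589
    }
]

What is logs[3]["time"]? "2024-01-15T01:52:07.206Z"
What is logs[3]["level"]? "INFO"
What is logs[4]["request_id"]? "req_36605"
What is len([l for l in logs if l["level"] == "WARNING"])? 1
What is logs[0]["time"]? "2024-01-15T01:44:12.227Z"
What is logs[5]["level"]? "CRITICAL"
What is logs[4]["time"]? "2024-01-15T01:13:38.643Z"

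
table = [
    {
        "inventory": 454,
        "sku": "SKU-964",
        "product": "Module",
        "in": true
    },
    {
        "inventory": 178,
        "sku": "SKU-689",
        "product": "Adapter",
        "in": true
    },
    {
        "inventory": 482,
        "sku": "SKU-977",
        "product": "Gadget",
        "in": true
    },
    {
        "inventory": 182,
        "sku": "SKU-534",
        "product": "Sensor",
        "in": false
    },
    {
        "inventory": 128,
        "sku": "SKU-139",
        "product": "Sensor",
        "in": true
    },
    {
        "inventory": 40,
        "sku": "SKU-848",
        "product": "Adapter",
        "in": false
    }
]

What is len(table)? 6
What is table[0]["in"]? True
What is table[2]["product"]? "Gadget"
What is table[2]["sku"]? "SKU-977"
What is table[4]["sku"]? "SKU-139"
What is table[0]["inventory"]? 454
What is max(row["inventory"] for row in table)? 482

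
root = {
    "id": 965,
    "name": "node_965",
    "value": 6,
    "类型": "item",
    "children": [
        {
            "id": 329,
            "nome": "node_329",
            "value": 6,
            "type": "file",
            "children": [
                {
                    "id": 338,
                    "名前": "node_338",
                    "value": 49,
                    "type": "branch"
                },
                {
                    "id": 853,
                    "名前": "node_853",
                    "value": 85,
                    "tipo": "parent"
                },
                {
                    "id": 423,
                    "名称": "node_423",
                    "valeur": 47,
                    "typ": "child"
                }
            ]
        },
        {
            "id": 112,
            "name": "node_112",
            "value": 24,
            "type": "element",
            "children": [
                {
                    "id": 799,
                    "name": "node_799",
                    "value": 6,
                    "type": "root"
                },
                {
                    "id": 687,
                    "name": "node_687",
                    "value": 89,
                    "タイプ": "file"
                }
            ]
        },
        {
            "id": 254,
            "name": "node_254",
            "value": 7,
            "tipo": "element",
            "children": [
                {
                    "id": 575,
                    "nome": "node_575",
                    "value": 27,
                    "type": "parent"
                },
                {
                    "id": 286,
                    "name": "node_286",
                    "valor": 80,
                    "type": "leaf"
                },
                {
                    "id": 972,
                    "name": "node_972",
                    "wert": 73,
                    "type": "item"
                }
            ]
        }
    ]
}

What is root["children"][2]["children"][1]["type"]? "leaf"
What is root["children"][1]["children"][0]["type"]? "root"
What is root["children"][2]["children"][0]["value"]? 27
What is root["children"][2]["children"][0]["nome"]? "node_575"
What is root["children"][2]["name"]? "node_254"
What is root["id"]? 965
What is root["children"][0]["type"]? "file"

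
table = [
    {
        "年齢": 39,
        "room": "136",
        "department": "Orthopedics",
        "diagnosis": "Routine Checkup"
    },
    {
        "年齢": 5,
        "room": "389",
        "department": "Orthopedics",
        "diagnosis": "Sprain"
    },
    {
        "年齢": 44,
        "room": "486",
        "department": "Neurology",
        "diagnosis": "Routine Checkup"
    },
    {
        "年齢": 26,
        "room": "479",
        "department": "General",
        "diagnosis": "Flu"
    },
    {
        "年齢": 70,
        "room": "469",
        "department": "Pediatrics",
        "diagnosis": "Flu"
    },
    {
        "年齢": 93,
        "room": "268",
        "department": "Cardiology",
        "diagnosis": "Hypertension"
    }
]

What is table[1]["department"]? "Orthopedics"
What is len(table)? 6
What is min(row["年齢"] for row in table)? 5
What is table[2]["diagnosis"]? "Routine Checkup"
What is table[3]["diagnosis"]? "Flu"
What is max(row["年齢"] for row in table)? 93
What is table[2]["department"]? "Neurology"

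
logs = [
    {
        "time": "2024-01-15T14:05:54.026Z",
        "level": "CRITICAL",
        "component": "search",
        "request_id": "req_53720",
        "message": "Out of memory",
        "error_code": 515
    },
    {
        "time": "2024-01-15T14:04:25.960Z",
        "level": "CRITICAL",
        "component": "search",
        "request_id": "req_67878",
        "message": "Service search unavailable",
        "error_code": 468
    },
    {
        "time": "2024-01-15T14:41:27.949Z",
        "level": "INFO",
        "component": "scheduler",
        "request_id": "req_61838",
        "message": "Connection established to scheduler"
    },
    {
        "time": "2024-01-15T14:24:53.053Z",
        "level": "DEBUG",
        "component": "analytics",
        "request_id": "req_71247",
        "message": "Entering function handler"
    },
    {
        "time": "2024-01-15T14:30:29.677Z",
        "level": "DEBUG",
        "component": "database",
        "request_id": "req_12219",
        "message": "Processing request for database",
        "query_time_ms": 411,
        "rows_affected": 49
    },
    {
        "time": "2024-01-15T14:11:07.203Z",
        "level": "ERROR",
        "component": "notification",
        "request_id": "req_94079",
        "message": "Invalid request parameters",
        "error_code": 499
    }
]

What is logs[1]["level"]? "CRITICAL"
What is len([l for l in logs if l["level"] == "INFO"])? 1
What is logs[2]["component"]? "scheduler"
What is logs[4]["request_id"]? "req_12219"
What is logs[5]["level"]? "ERROR"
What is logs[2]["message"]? "Connection established to scheduler"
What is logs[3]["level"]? "DEBUG"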